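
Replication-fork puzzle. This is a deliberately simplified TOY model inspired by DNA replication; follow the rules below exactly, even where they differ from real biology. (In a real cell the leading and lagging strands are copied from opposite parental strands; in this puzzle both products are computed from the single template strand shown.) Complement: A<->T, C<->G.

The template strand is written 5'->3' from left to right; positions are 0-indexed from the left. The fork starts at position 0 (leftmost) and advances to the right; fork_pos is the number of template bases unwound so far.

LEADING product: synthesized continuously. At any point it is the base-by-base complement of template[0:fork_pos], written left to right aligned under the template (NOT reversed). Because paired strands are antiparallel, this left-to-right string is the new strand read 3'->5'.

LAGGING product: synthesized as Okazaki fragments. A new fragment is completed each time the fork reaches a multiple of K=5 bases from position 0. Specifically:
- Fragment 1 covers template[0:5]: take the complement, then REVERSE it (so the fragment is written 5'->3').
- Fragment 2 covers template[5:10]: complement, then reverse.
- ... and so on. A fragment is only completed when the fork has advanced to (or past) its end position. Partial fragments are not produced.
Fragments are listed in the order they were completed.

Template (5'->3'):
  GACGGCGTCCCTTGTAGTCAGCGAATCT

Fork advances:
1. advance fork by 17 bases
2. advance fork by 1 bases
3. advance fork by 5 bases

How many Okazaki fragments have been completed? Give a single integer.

Step 1: advance 17 -> fork_pos = 0 + 17 = 17. Reached multiple(s) of 5: 5, 10, 15 -> fragments 1-3 completed (3 total).
Step 2: advance 1 -> fork_pos = 17 + 1 = 18. Next multiple of 5 is 20 (not reached); still 3 fragment(s).
Step 3: advance 5 -> fork_pos = 18 + 5 = 23. Reached multiple(s) of 5: 20 -> fragment 4 completed (4 total).
Check: final fork_pos = 23; the multiples of 5 that are <= 23 are 5..20 -> 23 // 5 = 4 completed fragment(s).

Answer: 4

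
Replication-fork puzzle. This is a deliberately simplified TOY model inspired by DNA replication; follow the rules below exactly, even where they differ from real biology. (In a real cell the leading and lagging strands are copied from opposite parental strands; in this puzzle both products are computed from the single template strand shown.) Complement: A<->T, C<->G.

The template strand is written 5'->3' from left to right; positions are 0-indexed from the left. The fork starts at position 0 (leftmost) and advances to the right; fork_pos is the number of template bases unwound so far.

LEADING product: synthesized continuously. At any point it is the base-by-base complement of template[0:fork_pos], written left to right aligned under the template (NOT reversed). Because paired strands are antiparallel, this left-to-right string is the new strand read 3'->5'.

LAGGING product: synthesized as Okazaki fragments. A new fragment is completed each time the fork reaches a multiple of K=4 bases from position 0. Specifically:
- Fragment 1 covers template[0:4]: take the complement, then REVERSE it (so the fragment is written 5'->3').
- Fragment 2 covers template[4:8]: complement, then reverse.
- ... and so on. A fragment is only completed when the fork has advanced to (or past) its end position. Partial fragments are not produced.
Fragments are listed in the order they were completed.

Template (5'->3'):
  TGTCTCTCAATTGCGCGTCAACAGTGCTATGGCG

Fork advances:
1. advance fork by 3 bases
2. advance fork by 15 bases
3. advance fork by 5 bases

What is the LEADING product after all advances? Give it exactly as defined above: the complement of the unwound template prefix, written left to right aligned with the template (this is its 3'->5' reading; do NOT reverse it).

Answer: ACAGAGAGTTAACGCGCAGTTGT

Derivation:
Step 1: advance 3 -> fork_pos = 0 + 3 = 3.
Step 2: advance 15 -> fork_pos = 3 + 15 = 18.
Step 3: advance 5 -> fork_pos = 18 + 5 = 23.
Unwound prefix: template[0:23] = TGTCTCTCAATTGCGCGTCAACA
Complement it base by base (A<->T, C<->G), keeping left-to-right order:
  [0:5] TGTCT -> ACAGA
  [5:10] CTCAA -> GAGTT
  [10:15] TTGCG -> AACGC
  [15:20] CGTCA -> GCAGT
  [20:23] ACA -> TGT
Concatenate: ACAGAGAGTTAACGCGCAGTTGT (length 23; written aligned with the template, i.e. 3'->5').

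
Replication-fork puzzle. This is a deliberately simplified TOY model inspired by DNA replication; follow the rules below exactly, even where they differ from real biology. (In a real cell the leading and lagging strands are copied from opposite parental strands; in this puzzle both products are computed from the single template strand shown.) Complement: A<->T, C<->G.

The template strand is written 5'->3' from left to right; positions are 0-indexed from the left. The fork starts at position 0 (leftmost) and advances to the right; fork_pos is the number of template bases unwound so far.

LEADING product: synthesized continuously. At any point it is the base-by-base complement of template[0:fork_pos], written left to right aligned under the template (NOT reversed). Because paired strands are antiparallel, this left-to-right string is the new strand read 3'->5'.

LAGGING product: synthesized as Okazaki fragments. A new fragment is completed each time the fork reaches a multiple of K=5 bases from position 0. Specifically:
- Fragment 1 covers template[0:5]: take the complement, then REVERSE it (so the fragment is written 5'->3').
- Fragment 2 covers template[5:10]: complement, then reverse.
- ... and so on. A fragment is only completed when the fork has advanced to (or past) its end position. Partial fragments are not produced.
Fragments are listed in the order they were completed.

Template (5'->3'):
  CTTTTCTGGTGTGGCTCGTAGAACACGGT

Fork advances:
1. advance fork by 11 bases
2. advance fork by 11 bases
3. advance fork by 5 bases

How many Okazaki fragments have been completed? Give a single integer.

Step 1: advance 11 -> fork_pos = 0 + 11 = 11. Reached multiple(s) of 5: 5, 10 -> fragments 1-2 completed (2 total).
Step 2: advance 11 -> fork_pos = 11 + 11 = 22. Reached multiple(s) of 5: 15, 20 -> fragments 3-4 completed (4 total).
Step 3: advance 5 -> fork_pos = 22 + 5 = 27. Reached multiple(s) of 5: 25 -> fragment 5 completed (5 total).
Check: final fork_pos = 27; the multiples of 5 that are <= 27 are 5..25 -> 27 // 5 = 5 completed fragment(s).

Answer: 5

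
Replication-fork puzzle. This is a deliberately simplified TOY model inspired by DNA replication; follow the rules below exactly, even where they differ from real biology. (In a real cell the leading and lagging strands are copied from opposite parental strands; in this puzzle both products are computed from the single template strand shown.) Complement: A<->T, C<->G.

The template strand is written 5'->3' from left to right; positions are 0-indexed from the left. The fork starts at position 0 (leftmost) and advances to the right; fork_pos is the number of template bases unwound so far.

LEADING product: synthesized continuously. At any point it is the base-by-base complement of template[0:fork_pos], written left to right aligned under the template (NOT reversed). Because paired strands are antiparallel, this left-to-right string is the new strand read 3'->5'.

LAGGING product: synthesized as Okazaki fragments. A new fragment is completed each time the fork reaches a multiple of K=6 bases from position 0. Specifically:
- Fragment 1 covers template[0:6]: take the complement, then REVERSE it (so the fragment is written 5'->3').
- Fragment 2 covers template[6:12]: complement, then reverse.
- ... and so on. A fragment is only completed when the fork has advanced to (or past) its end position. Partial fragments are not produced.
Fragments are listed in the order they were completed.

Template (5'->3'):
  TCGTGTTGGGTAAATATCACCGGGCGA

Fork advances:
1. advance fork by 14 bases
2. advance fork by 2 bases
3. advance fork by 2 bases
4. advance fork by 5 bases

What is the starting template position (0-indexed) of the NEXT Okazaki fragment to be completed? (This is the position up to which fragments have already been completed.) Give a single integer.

Step 1: advance 14 -> fork_pos = 0 + 14 = 14. Reached multiple(s) of 6: 6, 12 -> fragments 1-2 completed (2 total).
Step 2: advance 2 -> fork_pos = 14 + 2 = 16. Next multiple of 6 is 18 (not reached); still 2 fragment(s).
Step 3: advance 2 -> fork_pos = 16 + 2 = 18. Reached multiple(s) of 6: 18 -> fragment 3 completed (3 total).
Step 4: advance 5 -> fork_pos = 18 + 5 = 23. Next multiple of 6 is 24 (not reached); still 3 fragment(s).
3 fragment(s) completed, covering template[0:18] (3 x 6 = 18). The next fragment, fragment 4, covers template[18:24], so it starts at position 18.

Answer: 18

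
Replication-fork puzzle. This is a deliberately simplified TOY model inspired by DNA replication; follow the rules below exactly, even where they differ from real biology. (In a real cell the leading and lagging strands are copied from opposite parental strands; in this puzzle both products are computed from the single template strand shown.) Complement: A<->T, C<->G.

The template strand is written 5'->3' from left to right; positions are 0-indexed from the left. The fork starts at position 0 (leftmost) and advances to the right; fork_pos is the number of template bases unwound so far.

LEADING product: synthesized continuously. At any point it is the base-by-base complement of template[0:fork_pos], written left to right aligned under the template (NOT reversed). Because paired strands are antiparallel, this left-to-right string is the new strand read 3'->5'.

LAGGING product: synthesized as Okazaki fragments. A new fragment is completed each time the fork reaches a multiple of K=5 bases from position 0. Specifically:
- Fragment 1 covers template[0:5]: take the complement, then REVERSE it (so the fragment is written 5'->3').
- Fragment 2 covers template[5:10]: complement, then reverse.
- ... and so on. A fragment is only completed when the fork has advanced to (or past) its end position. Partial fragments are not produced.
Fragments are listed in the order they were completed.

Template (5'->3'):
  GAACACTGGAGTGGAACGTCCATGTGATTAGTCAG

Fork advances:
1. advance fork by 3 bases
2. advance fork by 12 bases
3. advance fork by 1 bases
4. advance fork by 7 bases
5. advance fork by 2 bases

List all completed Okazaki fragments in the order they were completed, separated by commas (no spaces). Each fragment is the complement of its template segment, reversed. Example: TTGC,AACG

Answer: TGTTC,TCCAG,TCCAC,GACGT,ACATG

Derivation:
Step 1: advance 3 -> fork_pos = 0 + 3 = 3. Next multiple of 5 is 5 (not reached); still 0 fragment(s).
Step 2: advance 12 -> fork_pos = 3 + 12 = 15. Reached multiple(s) of 5: 5, 10, 15 -> fragments 1-3 completed (3 total).
Step 3: advance 1 -> fork_pos = 15 + 1 = 16. Next multiple of 5 is 20 (not reached); still 3 fragment(s).
Step 4: advance 7 -> fork_pos = 16 + 7 = 23. Reached multiple(s) of 5: 20 -> fragment 4 completed (4 total).
Step 5: advance 2 -> fork_pos = 23 + 2 = 25. Reached multiple(s) of 5: 25 -> fragment 5 completed (5 total).
Final fork_pos = 25, so 5 fragment(s) are complete. Build each: template segment -> complement -> reverse.
Fragment 1: template[0:5] = GAACA -> complement CTTGT -> reversed TGTTC
Fragment 2: template[5:10] = CTGGA -> complement GACCT -> reversed TCCAG
Fragment 3: template[10:15] = GTGGA -> complement CACCT -> reversed TCCAC
Fragment 4: template[15:20] = ACGTC -> complement TGCAG -> reversed GACGT
Fragment 5: template[20:25] = CATGT -> complement GTACA -> reversed ACATG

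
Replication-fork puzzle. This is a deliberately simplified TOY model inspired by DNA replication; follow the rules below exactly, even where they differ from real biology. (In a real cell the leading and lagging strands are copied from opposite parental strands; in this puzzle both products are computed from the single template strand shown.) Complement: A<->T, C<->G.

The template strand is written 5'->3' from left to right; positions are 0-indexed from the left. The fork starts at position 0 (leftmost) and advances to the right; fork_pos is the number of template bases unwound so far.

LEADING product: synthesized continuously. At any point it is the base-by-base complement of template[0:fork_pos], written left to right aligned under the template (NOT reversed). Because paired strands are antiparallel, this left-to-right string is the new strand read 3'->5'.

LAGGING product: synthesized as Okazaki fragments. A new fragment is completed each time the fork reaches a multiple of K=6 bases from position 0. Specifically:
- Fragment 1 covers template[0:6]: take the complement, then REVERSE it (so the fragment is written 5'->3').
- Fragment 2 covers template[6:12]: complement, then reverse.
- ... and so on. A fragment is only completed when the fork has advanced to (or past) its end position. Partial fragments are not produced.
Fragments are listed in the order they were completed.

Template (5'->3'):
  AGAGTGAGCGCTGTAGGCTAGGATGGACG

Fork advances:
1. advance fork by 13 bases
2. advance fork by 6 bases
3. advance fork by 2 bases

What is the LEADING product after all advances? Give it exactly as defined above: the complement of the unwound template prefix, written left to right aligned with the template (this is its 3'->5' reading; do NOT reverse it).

Answer: TCTCACTCGCGACATCCGATC

Derivation:
Step 1: advance 13 -> fork_pos = 0 + 13 = 13.
Step 2: advance 6 -> fork_pos = 13 + 6 = 19.
Step 3: advance 2 -> fork_pos = 19 + 2 = 21.
Unwound prefix: template[0:21] = AGAGTGAGCGCTGTAGGCTAG
Complement it base by base (A<->T, C<->G), keeping left-to-right order:
  [0:5] AGAGT -> TCTCA
  [5:10] GAGCG -> CTCGC
  [10:15] CTGTA -> GACAT
  [15:20] GGCTA -> CCGAT
  [20:21] G -> C
Concatenate: TCTCACTCGCGACATCCGATC (length 21; written aligned with the template, i.e. 3'->5').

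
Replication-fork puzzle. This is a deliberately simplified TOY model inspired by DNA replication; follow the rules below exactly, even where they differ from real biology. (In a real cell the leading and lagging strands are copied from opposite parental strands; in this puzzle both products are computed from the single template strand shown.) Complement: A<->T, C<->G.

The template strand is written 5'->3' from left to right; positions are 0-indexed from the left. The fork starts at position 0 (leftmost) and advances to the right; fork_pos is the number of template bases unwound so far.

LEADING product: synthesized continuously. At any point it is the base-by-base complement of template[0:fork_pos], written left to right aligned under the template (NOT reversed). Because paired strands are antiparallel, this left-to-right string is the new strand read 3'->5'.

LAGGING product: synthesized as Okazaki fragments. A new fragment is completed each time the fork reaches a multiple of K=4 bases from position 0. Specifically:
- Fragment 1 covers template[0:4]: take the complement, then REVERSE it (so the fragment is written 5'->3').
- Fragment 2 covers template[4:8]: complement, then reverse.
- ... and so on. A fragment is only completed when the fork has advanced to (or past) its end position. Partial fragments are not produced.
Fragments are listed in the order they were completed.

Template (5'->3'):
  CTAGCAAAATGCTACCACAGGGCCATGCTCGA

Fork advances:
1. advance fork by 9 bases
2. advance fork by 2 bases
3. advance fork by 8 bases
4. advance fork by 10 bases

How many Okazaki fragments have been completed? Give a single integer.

Step 1: advance 9 -> fork_pos = 0 + 9 = 9. Reached multiple(s) of 4: 4, 8 -> fragments 1-2 completed (2 total).
Step 2: advance 2 -> fork_pos = 9 + 2 = 11. Next multiple of 4 is 12 (not reached); still 2 fragment(s).
Step 3: advance 8 -> fork_pos = 11 + 8 = 19. Reached multiple(s) of 4: 12, 16 -> fragments 3-4 completed (4 total).
Step 4: advance 10 -> fork_pos = 19 + 10 = 29. Reached multiple(s) of 4: 20, 24, 28 -> fragments 5-7 completed (7 total).
Check: final fork_pos = 29; the multiples of 4 that are <= 29 are 4..28 -> 29 // 4 = 7 completed fragment(s).

Answer: 7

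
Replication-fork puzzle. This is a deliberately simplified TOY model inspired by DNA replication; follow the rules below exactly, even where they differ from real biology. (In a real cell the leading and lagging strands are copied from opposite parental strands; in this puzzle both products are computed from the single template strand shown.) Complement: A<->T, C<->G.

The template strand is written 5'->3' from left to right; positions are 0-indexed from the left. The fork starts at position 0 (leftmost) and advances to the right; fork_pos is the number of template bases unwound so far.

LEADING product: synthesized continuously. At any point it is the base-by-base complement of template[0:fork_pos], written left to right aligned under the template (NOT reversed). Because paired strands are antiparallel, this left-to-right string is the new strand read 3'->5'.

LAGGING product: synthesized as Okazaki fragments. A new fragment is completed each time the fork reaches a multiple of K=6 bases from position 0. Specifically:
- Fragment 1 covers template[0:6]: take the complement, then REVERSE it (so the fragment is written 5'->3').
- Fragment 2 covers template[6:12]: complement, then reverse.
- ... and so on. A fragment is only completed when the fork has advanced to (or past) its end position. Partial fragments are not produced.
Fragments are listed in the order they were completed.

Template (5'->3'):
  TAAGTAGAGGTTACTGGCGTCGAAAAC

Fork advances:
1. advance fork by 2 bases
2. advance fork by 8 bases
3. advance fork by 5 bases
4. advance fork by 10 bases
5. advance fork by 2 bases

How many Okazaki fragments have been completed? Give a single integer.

Answer: 4

Derivation:
Step 1: advance 2 -> fork_pos = 0 + 2 = 2. Next multiple of 6 is 6 (not reached); still 0 fragment(s).
Step 2: advance 8 -> fork_pos = 2 + 8 = 10. Reached multiple(s) of 6: 6 -> fragment 1 completed (1 total).
Step 3: advance 5 -> fork_pos = 10 + 5 = 15. Reached multiple(s) of 6: 12 -> fragment 2 completed (2 total).
Step 4: advance 10 -> fork_pos = 15 + 10 = 25. Reached multiple(s) of 6: 18, 24 -> fragments 3-4 completed (4 total).
Step 5: advance 2 -> fork_pos = 25 + 2 = 27. Next multiple of 6 is 30 (not reached); still 4 fragment(s).
Check: final fork_pos = 27; the multiples of 6 that are <= 27 are 6..24 -> 27 // 6 = 4 completed fragment(s).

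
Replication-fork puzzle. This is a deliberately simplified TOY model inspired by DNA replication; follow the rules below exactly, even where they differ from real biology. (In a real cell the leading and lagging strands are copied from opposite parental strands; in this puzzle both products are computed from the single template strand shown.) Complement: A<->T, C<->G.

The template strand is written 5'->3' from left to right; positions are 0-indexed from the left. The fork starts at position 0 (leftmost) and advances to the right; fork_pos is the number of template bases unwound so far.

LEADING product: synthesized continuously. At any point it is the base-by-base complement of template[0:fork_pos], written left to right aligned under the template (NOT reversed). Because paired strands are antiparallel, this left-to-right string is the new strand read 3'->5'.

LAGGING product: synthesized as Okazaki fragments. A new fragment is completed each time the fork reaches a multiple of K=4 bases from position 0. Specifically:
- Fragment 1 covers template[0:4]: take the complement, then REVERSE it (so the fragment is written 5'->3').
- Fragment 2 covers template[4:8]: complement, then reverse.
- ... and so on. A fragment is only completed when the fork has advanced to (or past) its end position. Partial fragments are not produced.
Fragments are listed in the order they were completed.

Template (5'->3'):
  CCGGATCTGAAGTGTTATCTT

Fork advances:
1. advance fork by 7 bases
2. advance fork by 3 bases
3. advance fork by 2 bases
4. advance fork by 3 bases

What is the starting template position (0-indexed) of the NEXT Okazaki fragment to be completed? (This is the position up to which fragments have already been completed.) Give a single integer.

Step 1: advance 7 -> fork_pos = 0 + 7 = 7. Reached multiple(s) of 4: 4 -> fragment 1 completed (1 total).
Step 2: advance 3 -> fork_pos = 7 + 3 = 10. Reached multiple(s) of 4: 8 -> fragment 2 completed (2 total).
Step 3: advance 2 -> fork_pos = 10 + 2 = 12. Reached multiple(s) of 4: 12 -> fragment 3 completed (3 total).
Step 4: advance 3 -> fork_pos = 12 + 3 = 15. Next multiple of 4 is 16 (not reached); still 3 fragment(s).
3 fragment(s) completed, covering template[0:12] (3 x 4 = 12). The next fragment, fragment 4, covers template[12:16], so it starts at position 12.

Answer: 12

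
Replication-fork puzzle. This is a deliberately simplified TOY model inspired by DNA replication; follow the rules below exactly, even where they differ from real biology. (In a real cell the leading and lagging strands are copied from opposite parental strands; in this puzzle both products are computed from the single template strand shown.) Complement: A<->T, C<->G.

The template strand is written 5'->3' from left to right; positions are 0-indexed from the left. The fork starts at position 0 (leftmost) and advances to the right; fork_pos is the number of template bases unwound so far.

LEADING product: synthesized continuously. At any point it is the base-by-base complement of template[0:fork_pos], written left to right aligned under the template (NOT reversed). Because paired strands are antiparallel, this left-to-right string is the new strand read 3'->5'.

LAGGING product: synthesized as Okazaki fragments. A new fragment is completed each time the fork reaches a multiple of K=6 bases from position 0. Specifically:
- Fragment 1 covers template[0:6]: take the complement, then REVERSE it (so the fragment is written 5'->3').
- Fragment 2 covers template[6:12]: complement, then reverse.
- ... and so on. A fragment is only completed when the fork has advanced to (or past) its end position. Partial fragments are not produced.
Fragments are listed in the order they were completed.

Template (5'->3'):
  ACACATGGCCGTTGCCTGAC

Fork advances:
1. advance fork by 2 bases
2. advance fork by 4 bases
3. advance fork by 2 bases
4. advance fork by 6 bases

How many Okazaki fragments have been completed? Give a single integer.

Answer: 2

Derivation:
Step 1: advance 2 -> fork_pos = 0 + 2 = 2. Next multiple of 6 is 6 (not reached); still 0 fragment(s).
Step 2: advance 4 -> fork_pos = 2 + 4 = 6. Reached multiple(s) of 6: 6 -> fragment 1 completed (1 total).
Step 3: advance 2 -> fork_pos = 6 + 2 = 8. Next multiple of 6 is 12 (not reached); still 1 fragment(s).
Step 4: advance 6 -> fork_pos = 8 + 6 = 14. Reached multiple(s) of 6: 12 -> fragment 2 completed (2 total).
Check: final fork_pos = 14; the multiples of 6 that are <= 14 are 6..12 -> 14 // 6 = 2 completed fragment(s).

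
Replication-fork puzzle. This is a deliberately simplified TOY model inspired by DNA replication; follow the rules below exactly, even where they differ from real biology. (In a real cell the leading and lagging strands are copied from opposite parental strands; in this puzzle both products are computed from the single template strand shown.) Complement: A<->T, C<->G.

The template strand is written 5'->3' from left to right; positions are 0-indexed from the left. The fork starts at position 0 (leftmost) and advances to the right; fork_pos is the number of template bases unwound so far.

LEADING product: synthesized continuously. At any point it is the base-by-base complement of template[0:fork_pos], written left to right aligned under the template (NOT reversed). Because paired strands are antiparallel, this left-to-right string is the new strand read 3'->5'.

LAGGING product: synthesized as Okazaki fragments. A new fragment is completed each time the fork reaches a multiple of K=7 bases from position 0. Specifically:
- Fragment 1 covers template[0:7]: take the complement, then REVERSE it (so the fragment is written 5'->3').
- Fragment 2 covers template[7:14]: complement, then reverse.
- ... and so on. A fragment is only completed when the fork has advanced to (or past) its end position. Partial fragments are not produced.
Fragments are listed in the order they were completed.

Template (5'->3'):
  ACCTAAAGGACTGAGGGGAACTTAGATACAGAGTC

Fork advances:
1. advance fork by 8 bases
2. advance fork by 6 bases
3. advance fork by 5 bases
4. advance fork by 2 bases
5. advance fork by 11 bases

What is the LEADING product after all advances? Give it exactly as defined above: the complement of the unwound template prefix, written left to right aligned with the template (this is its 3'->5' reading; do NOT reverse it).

Step 1: advance 8 -> fork_pos = 0 + 8 = 8.
Step 2: advance 6 -> fork_pos = 8 + 6 = 14.
Step 3: advance 5 -> fork_pos = 14 + 5 = 19.
Step 4: advance 2 -> fork_pos = 19 + 2 = 21.
Step 5: advance 11 -> fork_pos = 21 + 11 = 32.
Unwound prefix: template[0:32] = ACCTAAAGGACTGAGGGGAACTTAGATACAGA
Complement it base by base (A<->T, C<->G), keeping left-to-right order:
  [0:5] ACCTA -> TGGAT
  [5:10] AAGGA -> TTCCT
  [10:15] CTGAG -> GACTC
  [15:20] GGGAA -> CCCTT
  [20:25] CTTAG -> GAATC
  [25:30] ATACA -> TATGT
  [30:32] GA -> CT
Concatenate: TGGATTTCCTGACTCCCCTTGAATCTATGTCT (length 32; written aligned with the template, i.e. 3'->5').

Answer: TGGATTTCCTGACTCCCCTTGAATCTATGTCT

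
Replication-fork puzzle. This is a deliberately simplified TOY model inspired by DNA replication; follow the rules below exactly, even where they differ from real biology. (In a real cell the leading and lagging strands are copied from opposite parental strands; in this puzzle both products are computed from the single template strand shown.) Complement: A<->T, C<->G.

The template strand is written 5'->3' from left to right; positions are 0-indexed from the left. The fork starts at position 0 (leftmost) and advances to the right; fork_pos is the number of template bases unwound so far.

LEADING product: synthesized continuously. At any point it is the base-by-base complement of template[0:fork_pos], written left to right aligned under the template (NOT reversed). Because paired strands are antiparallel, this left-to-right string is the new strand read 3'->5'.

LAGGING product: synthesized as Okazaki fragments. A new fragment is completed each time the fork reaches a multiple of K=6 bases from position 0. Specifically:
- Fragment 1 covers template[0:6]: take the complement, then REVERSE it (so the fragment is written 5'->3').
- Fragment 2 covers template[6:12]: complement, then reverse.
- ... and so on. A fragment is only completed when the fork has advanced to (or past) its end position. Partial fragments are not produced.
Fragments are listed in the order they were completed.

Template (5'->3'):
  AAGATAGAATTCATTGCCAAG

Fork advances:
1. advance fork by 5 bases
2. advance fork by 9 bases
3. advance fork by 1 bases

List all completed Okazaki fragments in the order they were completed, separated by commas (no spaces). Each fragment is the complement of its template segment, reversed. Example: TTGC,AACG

Step 1: advance 5 -> fork_pos = 0 + 5 = 5. Next multiple of 6 is 6 (not reached); still 0 fragment(s).
Step 2: advance 9 -> fork_pos = 5 + 9 = 14. Reached multiple(s) of 6: 6, 12 -> fragments 1-2 completed (2 total).
Step 3: advance 1 -> fork_pos = 14 + 1 = 15. Next multiple of 6 is 18 (not reached); still 2 fragment(s).
Final fork_pos = 15, so 2 fragment(s) are complete. Build each: template segment -> complement -> reverse.
Fragment 1: template[0:6] = AAGATA -> complement TTCTAT -> reversed TATCTT
Fragment 2: template[6:12] = GAATTC -> complement CTTAAG -> reversed GAATTC

Answer: TATCTT,GAATTC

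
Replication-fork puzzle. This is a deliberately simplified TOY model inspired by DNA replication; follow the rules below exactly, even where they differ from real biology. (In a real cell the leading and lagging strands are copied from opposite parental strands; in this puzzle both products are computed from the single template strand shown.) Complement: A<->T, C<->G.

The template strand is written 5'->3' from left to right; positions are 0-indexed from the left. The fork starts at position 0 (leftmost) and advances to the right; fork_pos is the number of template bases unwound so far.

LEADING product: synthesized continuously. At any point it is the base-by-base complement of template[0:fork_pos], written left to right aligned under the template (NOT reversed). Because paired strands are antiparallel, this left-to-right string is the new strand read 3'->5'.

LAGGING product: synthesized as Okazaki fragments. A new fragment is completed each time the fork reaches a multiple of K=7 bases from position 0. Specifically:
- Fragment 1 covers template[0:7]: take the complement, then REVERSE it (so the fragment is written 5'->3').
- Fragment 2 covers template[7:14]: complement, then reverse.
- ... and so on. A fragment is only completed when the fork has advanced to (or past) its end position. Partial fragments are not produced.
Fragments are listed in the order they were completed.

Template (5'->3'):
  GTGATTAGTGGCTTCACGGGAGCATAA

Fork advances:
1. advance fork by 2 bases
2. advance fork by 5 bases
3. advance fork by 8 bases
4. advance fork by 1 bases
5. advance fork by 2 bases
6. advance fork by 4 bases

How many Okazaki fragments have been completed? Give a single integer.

Answer: 3

Derivation:
Step 1: advance 2 -> fork_pos = 0 + 2 = 2. Next multiple of 7 is 7 (not reached); still 0 fragment(s).
Step 2: advance 5 -> fork_pos = 2 + 5 = 7. Reached multiple(s) of 7: 7 -> fragment 1 completed (1 total).
Step 3: advance 8 -> fork_pos = 7 + 8 = 15. Reached multiple(s) of 7: 14 -> fragment 2 completed (2 total).
Step 4: advance 1 -> fork_pos = 15 + 1 = 16. Next multiple of 7 is 21 (not reached); still 2 fragment(s).
Step 5: advance 2 -> fork_pos = 16 + 2 = 18. Next multiple of 7 is 21 (not reached); still 2 fragment(s).
Step 6: advance 4 -> fork_pos = 18 + 4 = 22. Reached multiple(s) of 7: 21 -> fragment 3 completed (3 total).
Check: final fork_pos = 22; the multiples of 7 that are <= 22 are 7..21 -> 22 // 7 = 3 completed fragment(s).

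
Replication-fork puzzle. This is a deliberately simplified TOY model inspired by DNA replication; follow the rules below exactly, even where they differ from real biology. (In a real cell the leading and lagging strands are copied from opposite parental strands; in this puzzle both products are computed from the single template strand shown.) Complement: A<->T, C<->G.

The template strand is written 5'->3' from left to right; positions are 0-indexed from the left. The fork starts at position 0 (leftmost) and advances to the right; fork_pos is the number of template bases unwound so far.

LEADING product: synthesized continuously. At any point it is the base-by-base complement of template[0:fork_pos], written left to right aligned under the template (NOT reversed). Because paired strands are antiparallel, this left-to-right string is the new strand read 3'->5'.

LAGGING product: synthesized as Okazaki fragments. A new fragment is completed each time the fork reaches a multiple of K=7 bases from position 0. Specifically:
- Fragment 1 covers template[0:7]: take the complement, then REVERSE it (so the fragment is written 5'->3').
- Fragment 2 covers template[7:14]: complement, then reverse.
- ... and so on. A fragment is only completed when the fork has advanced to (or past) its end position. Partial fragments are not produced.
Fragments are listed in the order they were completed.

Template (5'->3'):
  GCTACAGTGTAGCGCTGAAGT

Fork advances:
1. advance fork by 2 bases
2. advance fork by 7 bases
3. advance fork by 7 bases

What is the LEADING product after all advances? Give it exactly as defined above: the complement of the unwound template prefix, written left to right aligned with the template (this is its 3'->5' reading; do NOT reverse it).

Answer: CGATGTCACATCGCGA

Derivation:
Step 1: advance 2 -> fork_pos = 0 + 2 = 2.
Step 2: advance 7 -> fork_pos = 2 + 7 = 9.
Step 3: advance 7 -> fork_pos = 9 + 7 = 16.
Unwound prefix: template[0:16] = GCTACAGTGTAGCGCT
Complement it base by base (A<->T, C<->G), keeping left-to-right order:
  [0:5] GCTAC -> CGATG
  [5:10] AGTGT -> TCACA
  [10:15] AGCGC -> TCGCG
  [15:16] T -> A
Concatenate: CGATGTCACATCGCGA (length 16; written aligned with the template, i.e. 3'->5').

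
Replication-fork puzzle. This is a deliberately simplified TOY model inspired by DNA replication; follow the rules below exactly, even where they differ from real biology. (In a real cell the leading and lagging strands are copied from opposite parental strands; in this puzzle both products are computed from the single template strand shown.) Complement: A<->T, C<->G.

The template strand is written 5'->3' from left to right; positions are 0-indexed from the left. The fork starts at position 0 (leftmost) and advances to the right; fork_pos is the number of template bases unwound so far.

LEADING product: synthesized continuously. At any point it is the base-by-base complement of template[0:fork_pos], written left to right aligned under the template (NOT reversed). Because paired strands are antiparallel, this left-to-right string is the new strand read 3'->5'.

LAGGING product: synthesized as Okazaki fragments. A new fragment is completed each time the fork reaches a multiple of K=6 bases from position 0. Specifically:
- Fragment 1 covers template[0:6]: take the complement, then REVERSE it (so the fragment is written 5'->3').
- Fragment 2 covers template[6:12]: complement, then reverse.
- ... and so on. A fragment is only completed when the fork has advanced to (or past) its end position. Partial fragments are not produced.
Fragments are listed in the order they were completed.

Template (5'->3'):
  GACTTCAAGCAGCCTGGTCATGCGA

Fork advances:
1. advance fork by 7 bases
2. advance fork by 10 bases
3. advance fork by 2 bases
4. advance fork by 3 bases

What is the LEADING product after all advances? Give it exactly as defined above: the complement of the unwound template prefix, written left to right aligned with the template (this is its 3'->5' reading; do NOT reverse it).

Answer: CTGAAGTTCGTCGGACCAGTAC

Derivation:
Step 1: advance 7 -> fork_pos = 0 + 7 = 7.
Step 2: advance 10 -> fork_pos = 7 + 10 = 17.
Step 3: advance 2 -> fork_pos = 17 + 2 = 19.
Step 4: advance 3 -> fork_pos = 19 + 3 = 22.
Unwound prefix: template[0:22] = GACTTCAAGCAGCCTGGTCATG
Complement it base by base (A<->T, C<->G), keeping left-to-right order:
  [0:5] GACTT -> CTGAA
  [5:10] CAAGC -> GTTCG
  [10:15] AGCCT -> TCGGA
  [15:20] GGTCA -> CCAGT
  [20:22] TG -> AC
Concatenate: CTGAAGTTCGTCGGACCAGTAC (length 22; written aligned with the template, i.e. 3'->5').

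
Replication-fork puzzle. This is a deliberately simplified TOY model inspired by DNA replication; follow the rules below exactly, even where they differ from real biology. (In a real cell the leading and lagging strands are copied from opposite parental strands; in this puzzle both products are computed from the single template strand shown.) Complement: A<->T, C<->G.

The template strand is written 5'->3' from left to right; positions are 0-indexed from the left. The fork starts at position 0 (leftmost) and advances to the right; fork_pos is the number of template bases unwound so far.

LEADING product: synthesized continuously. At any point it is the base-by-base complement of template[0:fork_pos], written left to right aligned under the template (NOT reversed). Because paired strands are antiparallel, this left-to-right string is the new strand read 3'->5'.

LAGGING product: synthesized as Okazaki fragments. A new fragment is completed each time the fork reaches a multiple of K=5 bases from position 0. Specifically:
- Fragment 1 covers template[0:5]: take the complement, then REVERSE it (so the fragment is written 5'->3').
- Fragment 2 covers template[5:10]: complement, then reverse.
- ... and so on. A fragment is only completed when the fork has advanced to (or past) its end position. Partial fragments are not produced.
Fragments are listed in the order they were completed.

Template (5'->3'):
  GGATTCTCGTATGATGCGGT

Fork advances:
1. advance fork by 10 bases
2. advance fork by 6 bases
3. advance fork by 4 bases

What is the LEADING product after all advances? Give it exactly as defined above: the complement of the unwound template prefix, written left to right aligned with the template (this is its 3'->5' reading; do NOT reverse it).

Step 1: advance 10 -> fork_pos = 0 + 10 = 10.
Step 2: advance 6 -> fork_pos = 10 + 6 = 16.
Step 3: advance 4 -> fork_pos = 16 + 4 = 20.
Unwound prefix: template[0:20] = GGATTCTCGTATGATGCGGT
Complement it base by base (A<->T, C<->G), keeping left-to-right order:
  [0:5] GGATT -> CCTAA
  [5:10] CTCGT -> GAGCA
  [10:15] ATGAT -> TACTA
  [15:20] GCGGT -> CGCCA
Concatenate: CCTAAGAGCATACTACGCCA (length 20; written aligned with the template, i.e. 3'->5').

Answer: CCTAAGAGCATACTACGCCA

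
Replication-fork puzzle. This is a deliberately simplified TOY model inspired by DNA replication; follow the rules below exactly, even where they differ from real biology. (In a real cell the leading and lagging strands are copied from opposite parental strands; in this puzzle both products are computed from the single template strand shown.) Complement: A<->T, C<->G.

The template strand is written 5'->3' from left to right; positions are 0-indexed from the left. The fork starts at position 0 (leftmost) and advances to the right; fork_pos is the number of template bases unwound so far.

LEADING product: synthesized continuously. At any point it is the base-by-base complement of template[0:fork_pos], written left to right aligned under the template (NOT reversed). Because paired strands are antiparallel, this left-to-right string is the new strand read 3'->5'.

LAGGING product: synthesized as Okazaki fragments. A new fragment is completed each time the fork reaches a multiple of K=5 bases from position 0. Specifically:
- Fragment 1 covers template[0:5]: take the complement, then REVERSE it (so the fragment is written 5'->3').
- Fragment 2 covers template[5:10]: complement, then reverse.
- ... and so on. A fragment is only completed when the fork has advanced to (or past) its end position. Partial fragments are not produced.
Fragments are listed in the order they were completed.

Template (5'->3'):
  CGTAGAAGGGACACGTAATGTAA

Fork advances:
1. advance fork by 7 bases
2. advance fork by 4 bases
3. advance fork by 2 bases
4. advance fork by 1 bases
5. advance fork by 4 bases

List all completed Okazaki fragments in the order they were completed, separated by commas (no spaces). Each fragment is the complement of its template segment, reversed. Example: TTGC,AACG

Step 1: advance 7 -> fork_pos = 0 + 7 = 7. Reached multiple(s) of 5: 5 -> fragment 1 completed (1 total).
Step 2: advance 4 -> fork_pos = 7 + 4 = 11. Reached multiple(s) of 5: 10 -> fragment 2 completed (2 total).
Step 3: advance 2 -> fork_pos = 11 + 2 = 13. Next multiple of 5 is 15 (not reached); still 2 fragment(s).
Step 4: advance 1 -> fork_pos = 13 + 1 = 14. Next multiple of 5 is 15 (not reached); still 2 fragment(s).
Step 5: advance 4 -> fork_pos = 14 + 4 = 18. Reached multiple(s) of 5: 15 -> fragment 3 completed (3 total).
Final fork_pos = 18, so 3 fragment(s) are complete. Build each: template segment -> complement -> reverse.
Fragment 1: template[0:5] = CGTAG -> complement GCATC -> reversed CTACG
Fragment 2: template[5:10] = AAGGG -> complement TTCCC -> reversed CCCTT
Fragment 3: template[10:15] = ACACG -> complement TGTGC -> reversed CGTGT

Answer: CTACG,CCCTT,CGTGT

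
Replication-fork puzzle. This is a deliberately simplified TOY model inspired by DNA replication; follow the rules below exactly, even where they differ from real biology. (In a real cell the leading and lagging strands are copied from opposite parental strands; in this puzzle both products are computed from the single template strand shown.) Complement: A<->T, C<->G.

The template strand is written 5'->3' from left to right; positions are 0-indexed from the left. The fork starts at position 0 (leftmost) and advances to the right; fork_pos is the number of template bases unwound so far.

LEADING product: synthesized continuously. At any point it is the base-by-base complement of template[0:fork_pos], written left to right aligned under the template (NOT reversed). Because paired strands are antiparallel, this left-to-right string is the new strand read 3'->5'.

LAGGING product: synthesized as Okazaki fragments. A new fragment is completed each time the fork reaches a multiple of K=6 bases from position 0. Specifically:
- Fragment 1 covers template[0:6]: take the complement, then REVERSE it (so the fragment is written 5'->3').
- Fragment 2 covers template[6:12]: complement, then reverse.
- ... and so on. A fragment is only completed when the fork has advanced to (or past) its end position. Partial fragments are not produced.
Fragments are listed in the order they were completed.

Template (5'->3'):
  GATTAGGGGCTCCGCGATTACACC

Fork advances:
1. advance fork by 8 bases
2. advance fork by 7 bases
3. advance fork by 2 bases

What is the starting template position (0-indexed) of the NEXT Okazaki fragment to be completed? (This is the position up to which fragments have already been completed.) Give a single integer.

Step 1: advance 8 -> fork_pos = 0 + 8 = 8. Reached multiple(s) of 6: 6 -> fragment 1 completed (1 total).
Step 2: advance 7 -> fork_pos = 8 + 7 = 15. Reached multiple(s) of 6: 12 -> fragment 2 completed (2 total).
Step 3: advance 2 -> fork_pos = 15 + 2 = 17. Next multiple of 6 is 18 (not reached); still 2 fragment(s).
2 fragment(s) completed, covering template[0:12] (2 x 6 = 12). The next fragment, fragment 3, covers template[12:18], so it starts at position 12.

Answer: 12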